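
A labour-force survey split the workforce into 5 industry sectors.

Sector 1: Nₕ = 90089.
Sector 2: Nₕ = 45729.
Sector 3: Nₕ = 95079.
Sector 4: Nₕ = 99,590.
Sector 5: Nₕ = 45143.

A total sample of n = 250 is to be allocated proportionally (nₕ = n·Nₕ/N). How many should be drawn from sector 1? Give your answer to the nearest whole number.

60

Share of sector 1 = 90089/375630 = 0.23983.
Allocate 250 × 0.23983 = 59.959... → 60.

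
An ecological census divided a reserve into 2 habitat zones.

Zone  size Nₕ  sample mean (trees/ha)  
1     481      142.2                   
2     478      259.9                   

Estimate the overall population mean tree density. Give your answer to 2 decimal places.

200.87

x̄_st = (Σ Nₕx̄ₕ) / (Σ Nₕ) = (481·142.2 + 478·259.9) / 959
= 192630.4 / 959 = 200.8659... → 200.87.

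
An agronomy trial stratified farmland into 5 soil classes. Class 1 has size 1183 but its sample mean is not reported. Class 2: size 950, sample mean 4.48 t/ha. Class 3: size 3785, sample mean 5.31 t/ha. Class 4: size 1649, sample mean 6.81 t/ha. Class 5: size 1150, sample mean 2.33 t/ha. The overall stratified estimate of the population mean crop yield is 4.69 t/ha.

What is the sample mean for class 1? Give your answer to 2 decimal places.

2.21

Σ Nₕx̄ₕ = N·μ, so 1183·x̄_1 = 8717·4.69 − (950·4.48 + 3785·5.31 + 1649·6.81 + 1150·2.33).
= 40882.73 − 38263.54 = 2619.19.
x̄_1 = 2619.19 / 1183 = 2.2140... → 2.21.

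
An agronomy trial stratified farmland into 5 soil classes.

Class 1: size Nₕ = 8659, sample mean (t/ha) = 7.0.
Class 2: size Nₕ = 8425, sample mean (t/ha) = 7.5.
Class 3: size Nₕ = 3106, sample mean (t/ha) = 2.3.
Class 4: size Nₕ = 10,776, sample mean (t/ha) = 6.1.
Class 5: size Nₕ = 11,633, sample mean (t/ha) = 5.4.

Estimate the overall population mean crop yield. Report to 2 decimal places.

6.09

x̄_st = (Σ Nₕx̄ₕ) / (Σ Nₕ) = (8659·7.0 + 8425·7.5 + 3106·2.3 + 10776·6.1 + 11633·5.4) / 42599
= 259496.1 / 42599 = 6.0916... → 6.09.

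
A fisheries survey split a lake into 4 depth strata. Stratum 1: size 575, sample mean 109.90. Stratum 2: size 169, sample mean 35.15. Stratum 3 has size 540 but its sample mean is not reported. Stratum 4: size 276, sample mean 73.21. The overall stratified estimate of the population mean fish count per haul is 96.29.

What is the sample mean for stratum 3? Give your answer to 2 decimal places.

N = 575 + 169 + 540 + 276 = 1560.
Overall total = μ·N = 96.29·1560 = 150212.4.
Subtract the known strata: 575·109.90 + 169·35.15 + 276·73.21 = 89338.81.
Remaining total for stratum 3: 150212.4 − 89338.81 = 60873.59.
Divide by its size: 60873.59 / 540 = 112.7289... → 112.73.

112.73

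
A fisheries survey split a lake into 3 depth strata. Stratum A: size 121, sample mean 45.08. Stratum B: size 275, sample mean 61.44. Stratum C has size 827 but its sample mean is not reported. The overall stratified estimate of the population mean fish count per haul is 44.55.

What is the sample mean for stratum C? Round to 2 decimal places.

38.86

Σ Nₕx̄ₕ = N·μ, so 827·x̄_C = 1223·44.55 − (121·45.08 + 275·61.44).
= 54484.65 − 22350.68 = 32133.97.
x̄_C = 32133.97 / 827 = 38.8561... → 38.86.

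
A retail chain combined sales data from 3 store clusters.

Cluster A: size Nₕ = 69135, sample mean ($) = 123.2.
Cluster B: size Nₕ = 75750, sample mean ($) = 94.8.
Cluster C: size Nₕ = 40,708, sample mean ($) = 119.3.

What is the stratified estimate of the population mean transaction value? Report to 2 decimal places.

110.75

N = 185593; weights Wₕ = Nₕ/N = (0.3725, 0.4082, 0.2193).
x̄_st = Σ Wₕ·x̄ₕ = 0.3725·123.2 + 0.4082·94.8 + 0.2193·119.3 ≈ 110.7531...
→ 110.75.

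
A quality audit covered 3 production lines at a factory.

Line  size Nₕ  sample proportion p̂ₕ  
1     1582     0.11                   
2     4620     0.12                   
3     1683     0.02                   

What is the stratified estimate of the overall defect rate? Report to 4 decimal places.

0.0966

N = 1582 + 4620 + 1683 = 7885.
Overall proportion = Σ (Nₕ/N)·p̂ₕ.
Σ Nₕp̂ₕ = 174.02 + 554.4 + 33.66 = 762.08.
762.08 / 7885 = 0.096649... → 0.0966.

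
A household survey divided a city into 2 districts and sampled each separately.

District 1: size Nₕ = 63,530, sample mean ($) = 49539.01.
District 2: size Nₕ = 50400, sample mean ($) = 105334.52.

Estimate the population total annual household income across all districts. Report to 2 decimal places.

1: 63530·49539.01 = 3147213305.3
2: 50400·105334.52 = 5308859808
τ̂ = Σ Nₕx̄ₕ = 8456073113.30.

8456073113.30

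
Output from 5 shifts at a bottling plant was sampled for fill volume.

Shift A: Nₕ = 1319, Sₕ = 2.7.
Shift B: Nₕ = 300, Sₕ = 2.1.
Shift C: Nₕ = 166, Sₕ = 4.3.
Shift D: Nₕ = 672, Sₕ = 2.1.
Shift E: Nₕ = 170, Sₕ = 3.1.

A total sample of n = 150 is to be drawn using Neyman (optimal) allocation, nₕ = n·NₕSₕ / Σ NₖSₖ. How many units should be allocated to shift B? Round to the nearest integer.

14

Σ NₕSₕ = 1319·2.7 + 300·2.1 + 166·4.3 + 672·2.1 + 170·3.1 = 6843.3.
Share for B: 630/6843.3 = 0.09206.
n_B = 150 × 0.09206 = 13.809... → 14.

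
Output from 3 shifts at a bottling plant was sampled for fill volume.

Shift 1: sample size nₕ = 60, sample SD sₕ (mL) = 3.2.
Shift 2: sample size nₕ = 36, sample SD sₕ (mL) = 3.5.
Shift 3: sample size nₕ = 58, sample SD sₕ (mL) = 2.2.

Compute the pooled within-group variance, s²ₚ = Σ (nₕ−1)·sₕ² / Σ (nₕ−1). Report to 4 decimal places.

8.6675

1: (60−1)·3.2² = 59·10.24 = 604.16
2: (36−1)·3.5² = 35·12.25 = 428.75
3: (58−1)·2.2² = 57·4.84 = 275.88
Numerator = 1308.79; denominator = Σ(nₕ−1) = 151.
s²ₚ = 1308.79/151 = 8.667483... → 8.6675.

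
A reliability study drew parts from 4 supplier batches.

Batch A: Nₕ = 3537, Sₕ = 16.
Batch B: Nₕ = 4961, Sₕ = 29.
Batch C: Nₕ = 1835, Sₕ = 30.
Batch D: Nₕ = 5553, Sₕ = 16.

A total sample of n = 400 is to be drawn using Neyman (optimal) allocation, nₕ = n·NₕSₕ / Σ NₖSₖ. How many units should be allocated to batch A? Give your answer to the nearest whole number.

66

A: NₕSₕ = 3537·16 = 56592
B: NₕSₕ = 4961·29 = 143869
C: NₕSₕ = 1835·30 = 55050
D: NₕSₕ = 5553·16 = 88848
Σ NₕSₕ = 344359.
n_A = 400·56592/344359 = 65.736... → 66.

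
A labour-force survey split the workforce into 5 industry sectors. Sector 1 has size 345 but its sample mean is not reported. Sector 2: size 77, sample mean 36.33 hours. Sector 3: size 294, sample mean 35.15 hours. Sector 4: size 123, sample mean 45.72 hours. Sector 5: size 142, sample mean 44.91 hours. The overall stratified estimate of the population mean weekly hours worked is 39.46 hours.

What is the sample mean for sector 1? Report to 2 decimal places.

N = 345 + 77 + 294 + 123 + 142 = 981.
Overall total = μ·N = 39.46·981 = 38710.26.
Subtract the known strata: 77·36.33 + 294·35.15 + 123·45.72 + 142·44.91 = 25132.29.
Remaining total for sector 1: 38710.26 − 25132.29 = 13577.97.
Divide by its size: 13577.97 / 345 = 39.3564... → 39.36.

39.36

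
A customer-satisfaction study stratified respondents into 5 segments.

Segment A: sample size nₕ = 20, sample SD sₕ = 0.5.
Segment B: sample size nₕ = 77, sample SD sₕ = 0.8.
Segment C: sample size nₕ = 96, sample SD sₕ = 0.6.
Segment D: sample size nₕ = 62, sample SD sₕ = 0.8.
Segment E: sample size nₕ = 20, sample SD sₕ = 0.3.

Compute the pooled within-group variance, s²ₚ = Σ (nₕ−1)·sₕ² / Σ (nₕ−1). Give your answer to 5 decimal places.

0.47533

A: (20−1)·0.5² = 19·0.25 = 4.75
B: (77−1)·0.8² = 76·0.64 = 48.64
C: (96−1)·0.6² = 95·0.36 = 34.2
D: (62−1)·0.8² = 61·0.64 = 39.04
E: (20−1)·0.3² = 19·0.09 = 1.71
Numerator = 128.34; denominator = Σ(nₕ−1) = 270.
s²ₚ = 128.34/270 = 0.4753333... → 0.47533.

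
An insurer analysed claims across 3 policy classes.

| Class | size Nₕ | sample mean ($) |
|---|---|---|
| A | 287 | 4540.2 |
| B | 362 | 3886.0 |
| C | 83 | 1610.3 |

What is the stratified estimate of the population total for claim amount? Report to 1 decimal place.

Population total = Σ Nₕ·x̄ₕ (each stratum's size times its mean).
287·4540.2 + 362·3886.0 + 83·1610.3 = 1303037.4 + 1406732 + 133654.9 = 2843424.3.

2843424.3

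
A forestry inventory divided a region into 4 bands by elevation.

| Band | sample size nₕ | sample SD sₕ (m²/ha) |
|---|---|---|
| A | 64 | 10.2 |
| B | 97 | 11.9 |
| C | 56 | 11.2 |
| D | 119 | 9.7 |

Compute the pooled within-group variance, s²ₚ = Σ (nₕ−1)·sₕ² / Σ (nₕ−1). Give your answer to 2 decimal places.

114.91

A: (64−1)·10.2² = 63·104.04 = 6554.52
B: (97−1)·11.9² = 96·141.61 = 13594.56
C: (56−1)·11.2² = 55·125.44 = 6899.2
D: (119−1)·9.7² = 118·94.09 = 11102.62
Numerator = 38150.9; denominator = Σ(nₕ−1) = 332.
s²ₚ = 38150.9/332 = 114.9123... → 114.91.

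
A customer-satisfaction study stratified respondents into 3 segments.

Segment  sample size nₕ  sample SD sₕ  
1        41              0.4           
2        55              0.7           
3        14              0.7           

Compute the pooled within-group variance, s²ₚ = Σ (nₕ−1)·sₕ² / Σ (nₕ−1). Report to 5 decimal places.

Degrees of freedom: 40 + 54 + 13 = 107.
Σ(nₕ−1)sₕ² = 40·0.16 + 54·0.49 + 13·0.49 = 39.23.
s²ₚ = 39.23 / 107 = 0.3666355... → 0.36664.

0.36664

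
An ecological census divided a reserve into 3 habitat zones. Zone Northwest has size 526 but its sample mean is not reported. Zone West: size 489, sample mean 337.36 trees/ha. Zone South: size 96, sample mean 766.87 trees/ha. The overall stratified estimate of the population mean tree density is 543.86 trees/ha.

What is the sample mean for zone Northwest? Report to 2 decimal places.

695.13

Σ Nₕx̄ₕ = N·μ, so 526·x̄_Northwest = 1111·543.86 − (489·337.36 + 96·766.87).
= 604228.46 − 238588.56 = 365639.9.
x̄_Northwest = 365639.9 / 526 = 695.1329... → 695.13.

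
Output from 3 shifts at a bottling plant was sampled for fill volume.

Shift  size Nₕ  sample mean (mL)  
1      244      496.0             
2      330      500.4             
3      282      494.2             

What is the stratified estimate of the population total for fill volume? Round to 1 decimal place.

1: 244·496.0 = 121024
2: 330·500.4 = 165132
3: 282·494.2 = 139364.4
τ̂ = Σ Nₕx̄ₕ = 425520.4.

425520.4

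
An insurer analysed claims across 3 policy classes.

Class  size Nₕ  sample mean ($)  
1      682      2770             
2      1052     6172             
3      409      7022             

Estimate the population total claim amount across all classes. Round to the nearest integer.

1: 682·2770 = 1889140
2: 1052·6172 = 6492944
3: 409·7022 = 2871998
τ̂ = Σ Nₕx̄ₕ = 11254082.

11254082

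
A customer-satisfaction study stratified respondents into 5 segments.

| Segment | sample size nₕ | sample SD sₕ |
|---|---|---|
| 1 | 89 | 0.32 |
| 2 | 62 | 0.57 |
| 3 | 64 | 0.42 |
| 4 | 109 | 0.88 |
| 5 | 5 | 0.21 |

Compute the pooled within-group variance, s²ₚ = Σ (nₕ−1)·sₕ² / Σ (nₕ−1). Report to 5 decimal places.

0.38196

1: (89−1)·0.32² = 88·0.1024 = 9.0112
2: (62−1)·0.57² = 61·0.3249 = 19.8189
3: (64−1)·0.42² = 63·0.1764 = 11.1132
4: (109−1)·0.88² = 108·0.7744 = 83.6352
5: (5−1)·0.21² = 4·0.0441 = 0.1764
Numerator = 123.7549; denominator = Σ(nₕ−1) = 324.
s²ₚ = 123.7549/324 = 0.3819596... → 0.38196.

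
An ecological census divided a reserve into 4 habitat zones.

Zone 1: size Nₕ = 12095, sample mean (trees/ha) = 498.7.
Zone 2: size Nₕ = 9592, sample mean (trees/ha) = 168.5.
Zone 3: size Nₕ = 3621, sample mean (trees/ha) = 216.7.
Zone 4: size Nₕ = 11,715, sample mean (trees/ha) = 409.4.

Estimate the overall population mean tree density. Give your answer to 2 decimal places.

N = 37023; weights Wₕ = Nₕ/N = (0.3267, 0.2591, 0.0978, 0.3164).
x̄_st = Σ Wₕ·x̄ₕ = 0.3267·498.7 + 0.2591·168.5 + 0.0978·216.7 + 0.3164·409.4 ≈ 357.3136...
→ 357.31.

357.31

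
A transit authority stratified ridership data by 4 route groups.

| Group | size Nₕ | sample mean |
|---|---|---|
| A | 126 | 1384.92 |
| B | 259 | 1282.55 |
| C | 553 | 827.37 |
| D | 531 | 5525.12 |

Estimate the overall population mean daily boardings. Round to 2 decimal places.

N = 126 + 259 + 553 + 531 = 1469.
Weight each subgroup mean by Nₕ/N and sum.
Σ Nₕx̄ₕ = 126·1384.92 + 259·1282.55 + 553·827.37 + 531·5525.12 = 174499.92 + 332180.45 + 457535.61 + 2933838.72 = 3898054.7.
Divide by N: 3898054.7 / 1469 = 2653.5430... → 2653.54.

2653.54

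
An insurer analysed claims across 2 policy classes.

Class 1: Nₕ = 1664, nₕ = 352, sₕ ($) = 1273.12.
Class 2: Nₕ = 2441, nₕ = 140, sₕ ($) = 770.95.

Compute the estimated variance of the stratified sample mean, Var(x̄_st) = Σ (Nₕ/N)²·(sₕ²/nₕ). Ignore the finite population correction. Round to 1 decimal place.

N = 4105. Term for each stratum: Wₕ²sₕ²/nₕ.
Var(x̄_st) = 756.6174 + 1501.1830 = 2257.8004 → 2257.8.

2257.8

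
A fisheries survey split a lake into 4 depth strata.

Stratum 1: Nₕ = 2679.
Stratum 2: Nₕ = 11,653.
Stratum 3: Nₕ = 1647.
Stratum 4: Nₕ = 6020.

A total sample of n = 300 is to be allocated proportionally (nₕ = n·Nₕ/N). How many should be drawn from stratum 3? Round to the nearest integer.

N = 2679 + 11653 + 1647 + 6020 = 21999.
n_3 = 300·1647/21999 = 22.460... → 22.

22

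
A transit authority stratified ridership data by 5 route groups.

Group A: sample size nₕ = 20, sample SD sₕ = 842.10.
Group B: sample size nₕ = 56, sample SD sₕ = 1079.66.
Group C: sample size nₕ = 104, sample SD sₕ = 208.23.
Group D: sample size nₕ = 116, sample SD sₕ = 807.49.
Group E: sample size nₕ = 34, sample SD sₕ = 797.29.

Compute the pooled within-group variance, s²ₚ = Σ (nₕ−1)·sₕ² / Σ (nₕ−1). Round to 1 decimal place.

A: (20−1)·842.10² = 19·709132.41 = 13473515.79
B: (56−1)·1079.66² = 55·1165665.7156 = 64111614.358
C: (104−1)·208.23² = 103·43359.7329 = 4466052.4887
D: (116−1)·807.49² = 115·652040.1001 = 74984611.5115
E: (34−1)·797.29² = 33·635671.3441 = 20977154.3553
Numerator = 178012948.5035; denominator = Σ(nₕ−1) = 325.
s²ₚ = 178012948.5035/325 = 547732.149... → 547732.1.

547732.1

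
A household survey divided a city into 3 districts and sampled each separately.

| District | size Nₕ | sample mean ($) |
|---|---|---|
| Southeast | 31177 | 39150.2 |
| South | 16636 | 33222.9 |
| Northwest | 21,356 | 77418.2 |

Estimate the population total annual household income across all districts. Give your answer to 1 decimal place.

Southeast: 31177·39150.2 = 1220585785.4
South: 16636·33222.9 = 552696164.4
Northwest: 21356·77418.2 = 1653343079.2
τ̂ = Σ Nₕx̄ₕ = 3426625029.0.

3426625029.0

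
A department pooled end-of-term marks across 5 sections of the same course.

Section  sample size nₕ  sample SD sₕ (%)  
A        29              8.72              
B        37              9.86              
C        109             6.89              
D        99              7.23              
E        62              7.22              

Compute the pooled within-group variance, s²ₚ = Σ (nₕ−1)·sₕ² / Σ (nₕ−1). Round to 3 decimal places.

57.579

Degrees of freedom: 28 + 36 + 108 + 98 + 61 = 331.
Σ(nₕ−1)sₕ² = 28·76.0384 + 36·97.2196 + 108·47.4721 + 98·52.2729 + 61·52.1284 = 19058.5442.
s²ₚ = 19058.5442 / 331 = 57.57868... → 57.579.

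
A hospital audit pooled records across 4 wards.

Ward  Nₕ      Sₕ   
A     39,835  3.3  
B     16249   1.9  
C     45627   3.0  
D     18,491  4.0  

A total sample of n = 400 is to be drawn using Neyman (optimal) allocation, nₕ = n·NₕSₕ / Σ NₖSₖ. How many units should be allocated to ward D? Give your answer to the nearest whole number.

A: NₕSₕ = 39835·3.3 = 131455.5
B: NₕSₕ = 16249·1.9 = 30873.1
C: NₕSₕ = 45627·3.0 = 136881
D: NₕSₕ = 18491·4.0 = 73964
Σ NₕSₕ = 373173.6.
n_D = 400·73964/373173.6 = 79.281... → 79.

79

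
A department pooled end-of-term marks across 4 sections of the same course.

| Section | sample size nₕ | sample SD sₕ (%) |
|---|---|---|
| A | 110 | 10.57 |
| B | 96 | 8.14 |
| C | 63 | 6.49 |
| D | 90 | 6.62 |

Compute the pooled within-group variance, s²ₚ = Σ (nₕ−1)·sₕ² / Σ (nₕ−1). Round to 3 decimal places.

A: (110−1)·10.57² = 109·111.7249 = 12178.0141
B: (96−1)·8.14² = 95·66.2596 = 6294.662
C: (63−1)·6.49² = 62·42.1201 = 2611.4462
D: (90−1)·6.62² = 89·43.8244 = 3900.3716
Numerator = 24984.4939; denominator = Σ(nₕ−1) = 355.
s²ₚ = 24984.4939/355 = 70.37886... → 70.379.

70.379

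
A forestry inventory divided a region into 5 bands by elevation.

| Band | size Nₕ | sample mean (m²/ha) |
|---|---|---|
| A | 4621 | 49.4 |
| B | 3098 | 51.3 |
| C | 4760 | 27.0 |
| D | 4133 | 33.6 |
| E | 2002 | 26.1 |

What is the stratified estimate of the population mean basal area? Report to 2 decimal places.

N = 4621 + 3098 + 4760 + 4133 + 2002 = 18614.
Overall mean = Σ (Nₕ/N)·x̄ₕ — weight by population share, not a simple average.
Σ Nₕx̄ₕ = 4621·49.4 + 3098·51.3 + 4760·27.0 + 4133·33.6 + 2002·26.1 = 228277.4 + 158927.4 + 128520 + 138868.8 + 52252.2 = 706845.8.
Divide by N: 706845.8 / 18614 = 37.9739... → 37.97.

37.97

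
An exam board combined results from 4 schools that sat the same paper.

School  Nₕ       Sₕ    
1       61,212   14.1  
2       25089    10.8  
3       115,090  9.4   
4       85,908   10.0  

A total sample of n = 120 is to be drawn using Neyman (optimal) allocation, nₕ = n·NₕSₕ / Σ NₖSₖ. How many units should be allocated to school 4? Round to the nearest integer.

34

Σ NₕSₕ = 61212·14.1 + 25089·10.8 + 115090·9.4 + 85908·10.0 = 3074976.4.
Share for 4: 859080/3074976.4 = 0.27938.
n_4 = 120 × 0.27938 = 33.525... → 34.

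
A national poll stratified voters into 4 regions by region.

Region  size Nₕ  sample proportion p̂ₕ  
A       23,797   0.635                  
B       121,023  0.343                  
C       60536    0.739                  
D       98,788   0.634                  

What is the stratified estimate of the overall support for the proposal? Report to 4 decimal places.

N = 23797 + 121023 + 60536 + 98788 = 304144.
Overall proportion = Σ (Nₕ/N)·p̂ₕ.
Σ Nₕp̂ₕ = 15111.095 + 41510.889 + 44736.104 + 62631.592 = 163989.68.
163989.68 / 304144 = 0.539184... → 0.5392.

0.5392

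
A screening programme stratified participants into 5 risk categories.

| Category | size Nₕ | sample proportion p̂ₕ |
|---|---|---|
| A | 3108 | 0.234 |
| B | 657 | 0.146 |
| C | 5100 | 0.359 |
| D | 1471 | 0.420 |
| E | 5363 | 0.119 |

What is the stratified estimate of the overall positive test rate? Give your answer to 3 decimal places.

N = 3108 + 657 + 5100 + 1471 + 5363 = 15699.
Overall proportion = Σ (Nₕ/N)·p̂ₕ.
Σ Nₕp̂ₕ = 727.272 + 95.922 + 1830.9 + 617.82 + 638.197 = 3910.111.
3910.111 / 15699 = 0.24907... → 0.249.

0.249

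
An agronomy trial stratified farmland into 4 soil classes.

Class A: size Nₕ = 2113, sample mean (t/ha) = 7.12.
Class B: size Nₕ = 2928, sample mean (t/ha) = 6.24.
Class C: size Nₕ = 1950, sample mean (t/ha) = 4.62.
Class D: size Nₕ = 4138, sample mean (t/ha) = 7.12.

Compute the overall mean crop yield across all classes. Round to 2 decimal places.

6.45

N = 11129; weights Wₕ = Nₕ/N = (0.1899, 0.2631, 0.1752, 0.3718).
x̄_st = Σ Wₕ·x̄ₕ = 0.1899·7.12 + 0.2631·6.24 + 0.1752·4.62 + 0.3718·7.12 ≈ 6.4504...
→ 6.45.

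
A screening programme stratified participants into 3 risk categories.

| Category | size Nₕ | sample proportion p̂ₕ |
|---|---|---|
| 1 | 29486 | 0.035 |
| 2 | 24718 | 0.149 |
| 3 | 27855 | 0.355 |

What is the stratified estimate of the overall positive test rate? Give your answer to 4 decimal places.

Wₕ = Nₕ/N with N = 82059: 0.3593, 0.3012, 0.3395.
p̂_st = 0.3593·0.035 + 0.3012·0.149 + 0.3395·0.355 ≈ 0.177964... → 0.1780.

0.1780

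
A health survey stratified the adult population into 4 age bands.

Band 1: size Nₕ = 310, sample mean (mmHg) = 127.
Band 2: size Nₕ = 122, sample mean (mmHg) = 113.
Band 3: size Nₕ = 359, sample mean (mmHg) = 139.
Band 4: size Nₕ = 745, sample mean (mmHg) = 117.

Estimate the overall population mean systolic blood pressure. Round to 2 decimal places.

N = 310 + 122 + 359 + 745 = 1536.
The stratified mean weights each stratum mean by its population share Nₕ/N.
Σ Nₕx̄ₕ = 310·127 + 122·113 + 359·139 + 745·117 = 39370 + 13786 + 49901 + 87165 = 190222.
Divide by N: 190222 / 1536 = 123.8424... → 123.84.

123.84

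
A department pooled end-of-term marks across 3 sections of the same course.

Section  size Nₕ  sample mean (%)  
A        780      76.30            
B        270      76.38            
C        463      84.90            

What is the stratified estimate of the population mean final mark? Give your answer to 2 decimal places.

x̄_st = (Σ Nₕx̄ₕ) / (Σ Nₕ) = (780·76.30 + 270·76.38 + 463·84.90) / 1513
= 119445.3 / 1513 = 78.9460... → 78.95.

78.95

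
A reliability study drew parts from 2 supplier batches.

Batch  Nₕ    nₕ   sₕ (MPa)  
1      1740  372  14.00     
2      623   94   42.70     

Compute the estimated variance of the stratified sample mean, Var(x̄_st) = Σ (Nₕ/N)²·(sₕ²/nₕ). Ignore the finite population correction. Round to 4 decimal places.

N = 2363; Wₕ = Nₕ/N.
batch 1: (1740/2363)²·14.00²/372 = 0.2856829
batch 2: (623/2363)²·42.70²/94 = 1.3482690
Sum = 1.6339519 → 1.6340.

1.6340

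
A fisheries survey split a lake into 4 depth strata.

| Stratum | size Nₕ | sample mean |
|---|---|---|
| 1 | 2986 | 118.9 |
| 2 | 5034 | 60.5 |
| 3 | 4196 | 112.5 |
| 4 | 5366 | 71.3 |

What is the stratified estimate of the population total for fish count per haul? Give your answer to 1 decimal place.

1: 2986·118.9 = 355035.4
2: 5034·60.5 = 304557
3: 4196·112.5 = 472050
4: 5366·71.3 = 382595.8
τ̂ = Σ Nₕx̄ₕ = 1514238.2.

1514238.2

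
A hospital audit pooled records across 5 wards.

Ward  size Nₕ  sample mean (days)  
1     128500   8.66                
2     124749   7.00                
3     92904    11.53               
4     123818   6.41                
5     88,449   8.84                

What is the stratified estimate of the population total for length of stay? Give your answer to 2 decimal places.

1: 128500·8.66 = 1112810
2: 124749·7.00 = 873243
3: 92904·11.53 = 1071183.12
4: 123818·6.41 = 793673.38
5: 88449·8.84 = 781889.16
τ̂ = Σ Nₕx̄ₕ = 4632798.66.

4632798.66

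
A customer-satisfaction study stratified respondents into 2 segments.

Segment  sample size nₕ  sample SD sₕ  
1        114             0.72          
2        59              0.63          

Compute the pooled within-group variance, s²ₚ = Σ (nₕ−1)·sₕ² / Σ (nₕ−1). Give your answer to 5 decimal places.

0.47719

Degrees of freedom: 113 + 58 = 171.
Σ(nₕ−1)sₕ² = 113·0.5184 + 58·0.3969 = 81.5994.
s²ₚ = 81.5994 / 171 = 0.4771895... → 0.47719.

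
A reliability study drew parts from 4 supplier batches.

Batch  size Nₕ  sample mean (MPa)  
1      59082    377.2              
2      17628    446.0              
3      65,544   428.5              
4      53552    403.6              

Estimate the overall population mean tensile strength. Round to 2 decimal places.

407.79

x̄_st = (Σ Nₕx̄ₕ) / (Σ Nₕ) = (59082·377.2 + 17628·446.0 + 65544·428.5 + 53552·403.6) / 195806
= 79847009.6 / 195806 = 407.7863... → 407.79.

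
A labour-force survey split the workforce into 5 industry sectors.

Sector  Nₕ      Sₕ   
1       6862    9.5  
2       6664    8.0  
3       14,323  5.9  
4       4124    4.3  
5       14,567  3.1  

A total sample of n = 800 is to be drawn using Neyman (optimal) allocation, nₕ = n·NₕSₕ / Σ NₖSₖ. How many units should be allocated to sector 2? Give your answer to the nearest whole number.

Σ NₕSₕ = 6862·9.5 + 6664·8.0 + 14323·5.9 + 4124·4.3 + 14567·3.1 = 265897.6.
Share for 2: 53312/265897.6 = 0.20050.
n_2 = 800 × 0.20050 = 160.399... → 160.

160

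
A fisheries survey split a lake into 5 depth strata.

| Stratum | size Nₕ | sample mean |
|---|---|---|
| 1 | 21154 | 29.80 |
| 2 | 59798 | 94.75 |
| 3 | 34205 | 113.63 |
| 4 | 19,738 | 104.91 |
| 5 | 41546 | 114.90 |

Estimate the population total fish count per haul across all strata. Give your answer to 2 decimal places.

Population total = Σ Nₕ·x̄ₕ (each stratum's size times its mean).
21154·29.80 + 59798·94.75 + 34205·113.63 + 19738·104.91 + 41546·114.90 = 630389.2 + 5665860.5 + 3886714.15 + 2070713.58 + 4773635.4 = 17027312.83.

17027312.83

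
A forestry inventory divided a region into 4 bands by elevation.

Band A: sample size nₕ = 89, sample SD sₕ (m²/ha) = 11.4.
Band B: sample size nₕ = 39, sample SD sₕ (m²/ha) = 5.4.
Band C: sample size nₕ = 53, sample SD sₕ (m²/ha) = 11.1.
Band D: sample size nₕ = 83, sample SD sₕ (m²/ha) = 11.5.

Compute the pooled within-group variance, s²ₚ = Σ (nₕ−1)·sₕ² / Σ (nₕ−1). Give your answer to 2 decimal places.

114.60

Degrees of freedom: 88 + 38 + 52 + 82 = 260.
Σ(nₕ−1)sₕ² = 88·129.96 + 38·29.16 + 52·123.21 + 82·132.25 = 29795.98.
s²ₚ = 29795.98 / 260 = 114.5999... → 114.60.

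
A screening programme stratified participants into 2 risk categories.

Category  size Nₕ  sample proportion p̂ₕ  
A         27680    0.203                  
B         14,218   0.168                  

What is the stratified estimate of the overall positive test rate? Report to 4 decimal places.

0.1911

Wₕ = Nₕ/N with N = 41898: 0.6607, 0.3393.
p̂_st = 0.6607·0.203 + 0.3393·0.168 ≈ 0.191123... → 0.1911.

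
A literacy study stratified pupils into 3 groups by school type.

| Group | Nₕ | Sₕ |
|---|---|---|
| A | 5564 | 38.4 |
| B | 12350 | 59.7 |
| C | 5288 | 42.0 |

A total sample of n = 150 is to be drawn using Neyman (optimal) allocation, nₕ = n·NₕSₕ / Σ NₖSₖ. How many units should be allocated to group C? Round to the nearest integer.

28

A: NₕSₕ = 5564·38.4 = 213657.6
B: NₕSₕ = 12350·59.7 = 737295
C: NₕSₕ = 5288·42.0 = 222096
Σ NₕSₕ = 1173048.6.
n_C = 150·222096/1173048.6 = 28.400... → 28.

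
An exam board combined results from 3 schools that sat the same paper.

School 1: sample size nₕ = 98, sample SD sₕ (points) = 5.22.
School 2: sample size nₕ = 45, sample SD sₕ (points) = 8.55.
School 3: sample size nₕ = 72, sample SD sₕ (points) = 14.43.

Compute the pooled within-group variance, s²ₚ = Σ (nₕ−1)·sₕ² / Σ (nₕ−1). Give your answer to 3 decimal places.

97.375

1: (98−1)·5.22² = 97·27.2484 = 2643.0948
2: (45−1)·8.55² = 44·73.1025 = 3216.51
3: (72−1)·14.43² = 71·208.2249 = 14783.9679
Numerator = 20643.5727; denominator = Σ(nₕ−1) = 212.
s²ₚ = 20643.5727/212 = 97.37534... → 97.375.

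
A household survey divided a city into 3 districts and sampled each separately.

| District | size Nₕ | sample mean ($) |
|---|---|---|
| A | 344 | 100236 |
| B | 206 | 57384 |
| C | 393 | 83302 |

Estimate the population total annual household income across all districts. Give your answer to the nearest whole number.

Population total = Σ Nₕ·x̄ₕ (each stratum's size times its mean).
344·100236 + 206·57384 + 393·83302 = 34481184 + 11821104 + 32737686 = 79039974.

79039974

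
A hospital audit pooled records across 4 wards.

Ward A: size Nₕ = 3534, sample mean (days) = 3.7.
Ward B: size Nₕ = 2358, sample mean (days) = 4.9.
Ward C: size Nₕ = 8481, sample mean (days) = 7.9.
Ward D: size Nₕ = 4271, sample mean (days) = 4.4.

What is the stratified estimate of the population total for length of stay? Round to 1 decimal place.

A: 3534·3.7 = 13075.8
B: 2358·4.9 = 11554.2
C: 8481·7.9 = 66999.9
D: 4271·4.4 = 18792.4
τ̂ = Σ Nₕx̄ₕ = 110422.3.

110422.3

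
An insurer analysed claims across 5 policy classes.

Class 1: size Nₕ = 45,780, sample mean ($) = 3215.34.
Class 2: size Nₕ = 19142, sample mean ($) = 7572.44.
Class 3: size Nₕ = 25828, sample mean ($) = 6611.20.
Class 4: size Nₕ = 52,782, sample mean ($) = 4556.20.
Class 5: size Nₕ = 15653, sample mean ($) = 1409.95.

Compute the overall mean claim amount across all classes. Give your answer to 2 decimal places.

4557.33

N = 159185; weights Wₕ = Nₕ/N = (0.2876, 0.1203, 0.1623, 0.3316, 0.0983).
x̄_st = Σ Wₕ·x̄ₕ = 0.2876·3215.34 + 0.1203·7572.44 + 0.1623·6611.20 + 0.3316·4556.20 + 0.0983·1409.95 ≈ 4557.3344...
→ 4557.33.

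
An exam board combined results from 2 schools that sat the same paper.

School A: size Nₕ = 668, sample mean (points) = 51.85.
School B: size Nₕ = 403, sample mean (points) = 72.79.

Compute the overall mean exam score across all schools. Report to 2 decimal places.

59.73

N = 1071; weights Wₕ = Nₕ/N = (0.6237, 0.3763).
x̄_st = Σ Wₕ·x̄ₕ = 0.6237·51.85 + 0.3763·72.79 ≈ 59.7294...
→ 59.73.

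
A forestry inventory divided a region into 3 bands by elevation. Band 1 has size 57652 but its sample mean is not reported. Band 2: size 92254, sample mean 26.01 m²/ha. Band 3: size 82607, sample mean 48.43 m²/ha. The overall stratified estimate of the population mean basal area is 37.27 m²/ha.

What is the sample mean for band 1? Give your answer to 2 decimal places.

N = 57652 + 92254 + 82607 = 232513.
Overall total = μ·N = 37.27·232513 = 8665759.51.
Subtract the known strata: 92254·26.01 + 82607·48.43 = 6400183.55.
Remaining total for band 1: 8665759.51 − 6400183.55 = 2265575.96.
Divide by its size: 2265575.96 / 57652 = 39.2974... → 39.30.

39.30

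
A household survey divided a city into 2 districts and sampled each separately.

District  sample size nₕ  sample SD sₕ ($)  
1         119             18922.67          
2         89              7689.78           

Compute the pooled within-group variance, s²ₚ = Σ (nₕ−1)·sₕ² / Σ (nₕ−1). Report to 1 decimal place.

1: (119−1)·18922.67² = 118·358067439.9289 = 42251957911.6102
2: (89−1)·7689.78² = 88·59132716.4484 = 5203679047.4592
Numerator = 47455636959.0694; denominator = Σ(nₕ−1) = 206.
s²ₚ = 47455636959.0694/206 = 230367169.704... → 230367169.7.

230367169.7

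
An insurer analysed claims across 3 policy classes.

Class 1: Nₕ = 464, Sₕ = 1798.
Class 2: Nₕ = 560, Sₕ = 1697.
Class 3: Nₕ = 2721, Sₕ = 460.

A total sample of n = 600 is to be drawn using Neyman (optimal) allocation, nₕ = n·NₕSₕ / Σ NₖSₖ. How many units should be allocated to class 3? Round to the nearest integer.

Σ NₕSₕ = 464·1798 + 560·1697 + 2721·460 = 3036252.
Share for 3: 1251660/3036252 = 0.41224.
n_3 = 600 × 0.41224 = 247.343... → 247.

247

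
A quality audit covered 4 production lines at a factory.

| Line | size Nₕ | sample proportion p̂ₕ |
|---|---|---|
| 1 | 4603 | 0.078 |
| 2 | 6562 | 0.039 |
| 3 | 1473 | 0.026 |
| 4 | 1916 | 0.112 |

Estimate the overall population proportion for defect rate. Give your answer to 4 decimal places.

0.0596

Wₕ = Nₕ/N with N = 14554: 0.3163, 0.4509, 0.1012, 0.1316.
p̂_st = 0.3163·0.078 + 0.4509·0.039 + 0.1012·0.026 + 0.1316·0.112 ≈ 0.059629... → 0.0596.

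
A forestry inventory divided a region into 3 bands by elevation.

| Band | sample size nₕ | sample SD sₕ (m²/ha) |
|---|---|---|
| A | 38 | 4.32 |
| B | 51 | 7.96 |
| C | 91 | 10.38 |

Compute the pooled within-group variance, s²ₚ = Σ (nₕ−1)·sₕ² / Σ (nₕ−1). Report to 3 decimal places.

A: (38−1)·4.32² = 37·18.6624 = 690.5088
B: (51−1)·7.96² = 50·63.3616 = 3168.08
C: (91−1)·10.38² = 90·107.7444 = 9696.996
Numerator = 13555.5848; denominator = Σ(nₕ−1) = 177.
s²ₚ = 13555.5848/177 = 76.58522... → 76.585.

76.585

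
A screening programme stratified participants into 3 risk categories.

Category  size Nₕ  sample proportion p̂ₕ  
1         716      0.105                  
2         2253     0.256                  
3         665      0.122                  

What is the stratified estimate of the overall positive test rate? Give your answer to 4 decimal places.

0.2017

N = 716 + 2253 + 665 = 3634.
Overall proportion = Σ (Nₕ/N)·p̂ₕ.
Σ Nₕp̂ₕ = 75.18 + 576.768 + 81.13 = 733.078.
733.078 / 3634 = 0.201728... → 0.2017.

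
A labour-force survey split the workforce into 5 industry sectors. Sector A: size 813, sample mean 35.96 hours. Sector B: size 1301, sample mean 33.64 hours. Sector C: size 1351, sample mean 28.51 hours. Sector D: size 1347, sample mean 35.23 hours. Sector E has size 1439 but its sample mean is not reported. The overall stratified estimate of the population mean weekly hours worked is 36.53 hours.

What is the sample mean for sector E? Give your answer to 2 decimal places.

N = 813 + 1301 + 1351 + 1347 + 1439 = 6251.
Overall total = μ·N = 36.53·6251 = 228349.03.
Subtract the known strata: 813·35.96 + 1301·33.64 + 1351·28.51 + 1347·35.23 = 158972.94.
Remaining total for sector E: 228349.03 − 158972.94 = 69376.09.
Divide by its size: 69376.09 / 1439 = 48.2113... → 48.21.

48.21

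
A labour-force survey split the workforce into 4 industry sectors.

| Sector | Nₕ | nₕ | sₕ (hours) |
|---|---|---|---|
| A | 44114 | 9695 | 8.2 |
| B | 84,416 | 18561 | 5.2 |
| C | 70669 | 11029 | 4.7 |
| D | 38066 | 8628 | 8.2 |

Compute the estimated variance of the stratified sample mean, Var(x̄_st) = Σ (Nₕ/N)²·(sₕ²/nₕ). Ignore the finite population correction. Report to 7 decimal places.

0.0008024

N = 237265; Wₕ = Nₕ/N.
sector A: (44114/237265)²·8.2²/9695 = 0.0002397538
sector B: (84416/237265)²·5.2²/18561 = 0.0001844113
sector C: (70669/237265)²·4.7²/11029 = 0.0001776847
sector D: (38066/237265)²·8.2²/8628 = 0.0002005971
Sum = 0.0008024469 → 0.0008024.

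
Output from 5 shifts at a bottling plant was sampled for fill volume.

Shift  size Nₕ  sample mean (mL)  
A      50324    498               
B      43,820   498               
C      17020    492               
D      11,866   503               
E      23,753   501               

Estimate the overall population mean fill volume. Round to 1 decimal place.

498.2

N = 146783; weights Wₕ = Nₕ/N = (0.3428, 0.2985, 0.1160, 0.0808, 0.1618).
x̄_st = Σ Wₕ·x̄ₕ = 0.3428·498 + 0.2985·498 + 0.1160·492 + 0.0808·503 + 0.1618·501 ≈ 498.194...
→ 498.2.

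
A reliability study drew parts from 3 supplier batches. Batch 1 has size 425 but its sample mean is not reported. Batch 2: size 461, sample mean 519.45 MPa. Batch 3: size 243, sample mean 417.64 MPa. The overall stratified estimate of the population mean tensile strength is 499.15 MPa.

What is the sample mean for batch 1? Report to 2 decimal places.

Σ Nₕx̄ₕ = N·μ, so 425·x̄_1 = 1129·499.15 − (461·519.45 + 243·417.64).
= 563540.35 − 340952.97 = 222587.38.
x̄_1 = 222587.38 / 425 = 523.7350... → 523.74.

523.74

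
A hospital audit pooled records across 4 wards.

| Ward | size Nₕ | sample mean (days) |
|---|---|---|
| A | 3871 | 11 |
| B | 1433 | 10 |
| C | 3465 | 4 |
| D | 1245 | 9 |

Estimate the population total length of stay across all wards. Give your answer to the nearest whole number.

Estimate total by summing Nₕ·x̄ₕ over strata.
3871·11 + 1433·10 + 3465·4 + 1245·9 = 42581 + 14330 + 13860 + 11205 = 81976.

81976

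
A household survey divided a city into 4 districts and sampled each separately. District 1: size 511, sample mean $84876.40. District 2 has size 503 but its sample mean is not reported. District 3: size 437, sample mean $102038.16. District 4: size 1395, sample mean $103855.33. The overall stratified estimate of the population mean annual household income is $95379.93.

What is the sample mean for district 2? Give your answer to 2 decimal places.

N = 511 + 503 + 437 + 1395 = 2846.
Overall total = μ·N = 95379.93·2846 = 271451280.78.
Subtract the known strata: 511·84876.40 + 437·102038.16 + 1395·103855.33 = 232840701.67.
Remaining total for district 2: 271451280.78 − 232840701.67 = 38610579.11.
Divide by its size: 38610579.11 / 503 = 76760.5947... → 76760.59.

76760.59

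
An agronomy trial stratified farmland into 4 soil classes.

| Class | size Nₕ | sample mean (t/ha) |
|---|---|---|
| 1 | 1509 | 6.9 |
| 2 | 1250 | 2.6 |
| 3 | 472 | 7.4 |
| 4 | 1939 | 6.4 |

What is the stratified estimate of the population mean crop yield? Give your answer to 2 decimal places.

5.72

x̄_st = (Σ Nₕx̄ₕ) / (Σ Nₕ) = (1509·6.9 + 1250·2.6 + 472·7.4 + 1939·6.4) / 5170
= 29564.5 / 5170 = 5.7185... → 5.72.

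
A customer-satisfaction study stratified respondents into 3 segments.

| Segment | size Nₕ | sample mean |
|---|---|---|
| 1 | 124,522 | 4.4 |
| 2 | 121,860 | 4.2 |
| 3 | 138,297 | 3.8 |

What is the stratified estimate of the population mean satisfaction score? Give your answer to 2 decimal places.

N = 124522 + 121860 + 138297 = 384679.
The stratified mean weights each stratum mean by its population share Nₕ/N.
Σ Nₕx̄ₕ = 124522·4.4 + 121860·4.2 + 138297·3.8 = 547896.8 + 511812 + 525528.6 = 1585237.4.
Divide by N: 1585237.4 / 384679 = 4.1209... → 4.12.

4.12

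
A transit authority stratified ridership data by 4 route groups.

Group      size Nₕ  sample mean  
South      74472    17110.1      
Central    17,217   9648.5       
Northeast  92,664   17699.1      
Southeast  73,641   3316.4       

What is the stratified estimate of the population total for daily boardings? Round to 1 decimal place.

3324634006.5

Estimate total by summing Nₕ·x̄ₕ over strata.
74472·17110.1 + 17217·9648.5 + 92664·17699.1 + 73641·3316.4 = 1274223367.2 + 166118224.5 + 1640069402.4 + 244223012.4 = 3324634006.5.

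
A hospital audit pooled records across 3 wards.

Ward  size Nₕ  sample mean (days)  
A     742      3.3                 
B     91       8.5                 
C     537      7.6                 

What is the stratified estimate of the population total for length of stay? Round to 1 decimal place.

A: 742·3.3 = 2448.6
B: 91·8.5 = 773.5
C: 537·7.6 = 4081.2
τ̂ = Σ Nₕx̄ₕ = 7303.3.

7303.3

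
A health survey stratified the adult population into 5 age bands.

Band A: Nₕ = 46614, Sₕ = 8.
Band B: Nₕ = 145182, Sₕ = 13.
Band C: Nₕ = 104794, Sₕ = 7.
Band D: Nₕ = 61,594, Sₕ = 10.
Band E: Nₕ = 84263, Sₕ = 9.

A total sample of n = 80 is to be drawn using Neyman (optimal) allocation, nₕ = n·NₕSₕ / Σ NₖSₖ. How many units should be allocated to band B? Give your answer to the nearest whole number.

Σ NₕSₕ = 46614·8 + 145182·13 + 104794·7 + 61594·10 + 84263·9 = 4368143.
Share for B: 1887366/4368143 = 0.43208.
n_B = 80 × 0.43208 = 34.566... → 35.

35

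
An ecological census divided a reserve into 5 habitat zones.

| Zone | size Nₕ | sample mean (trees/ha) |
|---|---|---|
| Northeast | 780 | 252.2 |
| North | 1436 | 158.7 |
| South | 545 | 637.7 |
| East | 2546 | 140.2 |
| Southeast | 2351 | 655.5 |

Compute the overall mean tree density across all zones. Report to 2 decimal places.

348.68

N = 780 + 1436 + 545 + 2546 + 2351 = 7658.
Overall mean = Σ (Nₕ/N)·x̄ₕ — weight by population share, not a simple average.
Σ Nₕx̄ₕ = 780·252.2 + 1436·158.7 + 545·637.7 + 2546·140.2 + 2351·655.5 = 196716 + 227893.2 + 347546.5 + 356949.2 + 1541080.5 = 2670185.4.
Divide by N: 2670185.4 / 7658 = 348.6792... → 348.68.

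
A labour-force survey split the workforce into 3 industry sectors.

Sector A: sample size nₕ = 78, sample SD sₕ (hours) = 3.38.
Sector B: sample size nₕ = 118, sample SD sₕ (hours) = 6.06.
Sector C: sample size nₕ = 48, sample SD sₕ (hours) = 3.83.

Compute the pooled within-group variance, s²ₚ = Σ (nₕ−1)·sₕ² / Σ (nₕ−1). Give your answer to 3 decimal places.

A: (78−1)·3.38² = 77·11.4244 = 879.6788
B: (118−1)·6.06² = 117·36.7236 = 4296.6612
C: (48−1)·3.83² = 47·14.6689 = 689.4383
Numerator = 5865.7783; denominator = Σ(nₕ−1) = 241.
s²ₚ = 5865.7783/241 = 24.33933... → 24.339.

24.339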